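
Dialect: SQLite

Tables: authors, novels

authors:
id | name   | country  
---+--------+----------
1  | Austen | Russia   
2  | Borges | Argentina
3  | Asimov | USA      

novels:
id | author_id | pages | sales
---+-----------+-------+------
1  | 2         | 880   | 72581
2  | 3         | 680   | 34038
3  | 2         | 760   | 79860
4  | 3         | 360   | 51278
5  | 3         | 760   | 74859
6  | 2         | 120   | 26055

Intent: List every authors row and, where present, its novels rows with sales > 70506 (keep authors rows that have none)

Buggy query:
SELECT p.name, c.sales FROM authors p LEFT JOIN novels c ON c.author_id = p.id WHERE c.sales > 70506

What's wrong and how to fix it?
Bug: A WHERE condition on the right-hand table after LEFT JOIN drops unmatched parents

Fix: Move the right-table condition into the ON clause so unmatched parents are kept

Corrected query:
SELECT p.name, c.sales FROM authors p LEFT JOIN novels c ON c.author_id = p.id AND c.sales > 70506

Result:
name   | sales
-------+------
Austen | NULL 
Borges | 72581
Borges | 79860
Asimov | 74859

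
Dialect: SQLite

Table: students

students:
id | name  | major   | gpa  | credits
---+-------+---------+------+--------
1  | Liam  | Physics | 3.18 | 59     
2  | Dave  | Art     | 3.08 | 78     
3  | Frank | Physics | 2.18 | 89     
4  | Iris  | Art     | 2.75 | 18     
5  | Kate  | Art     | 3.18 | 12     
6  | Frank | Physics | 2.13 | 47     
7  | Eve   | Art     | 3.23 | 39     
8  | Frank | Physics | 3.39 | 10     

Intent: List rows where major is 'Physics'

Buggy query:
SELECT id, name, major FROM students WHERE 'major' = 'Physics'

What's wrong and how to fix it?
Bug: Single quotes denote string literals in SQL; the column name is being compared as a constant string

Fix: Remove the quotes around the column name (or use double quotes for an identifier)

Corrected query:
SELECT id, name, major FROM students WHERE major = 'Physics'

Result:
id | name  | major  
---+-------+--------
1  | Liam  | Physics
3  | Frank | Physics
6  | Frank | Physics
8  | Frank | Physics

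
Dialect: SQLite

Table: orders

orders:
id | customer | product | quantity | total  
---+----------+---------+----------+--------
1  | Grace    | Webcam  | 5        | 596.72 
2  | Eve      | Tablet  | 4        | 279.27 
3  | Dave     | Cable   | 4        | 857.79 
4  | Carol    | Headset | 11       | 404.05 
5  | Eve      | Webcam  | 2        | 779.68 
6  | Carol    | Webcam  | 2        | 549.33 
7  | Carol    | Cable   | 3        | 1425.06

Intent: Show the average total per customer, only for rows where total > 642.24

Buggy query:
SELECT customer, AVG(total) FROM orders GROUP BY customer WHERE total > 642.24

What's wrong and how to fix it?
Bug: WHERE cannot follow GROUP BY

Fix: Move the WHERE clause before GROUP BY

Corrected query:
SELECT customer, AVG(total) FROM orders WHERE total > 642.24 GROUP BY customer

Result:
customer | AVG(total)
---------+-----------
Carol    | 1425.06   
Dave     | 857.79    
Eve      | 779.68    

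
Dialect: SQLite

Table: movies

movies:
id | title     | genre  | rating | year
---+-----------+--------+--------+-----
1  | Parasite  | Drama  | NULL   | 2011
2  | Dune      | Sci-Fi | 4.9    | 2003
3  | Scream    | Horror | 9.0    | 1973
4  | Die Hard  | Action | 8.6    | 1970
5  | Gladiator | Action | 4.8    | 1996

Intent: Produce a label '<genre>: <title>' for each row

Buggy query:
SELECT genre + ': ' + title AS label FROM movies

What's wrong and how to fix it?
Bug: '+' is numeric addition; on text columns SQLite converts them to 0 instead of concatenating

Fix: Replace + with || to concatenate text

Corrected query:
SELECT genre || ': ' || title AS label FROM movies

Result:
label            
-----------------
Drama: Parasite  
Sci-Fi: Dune     
Horror: Scream   
Action: Die Hard 
Action: Gladiator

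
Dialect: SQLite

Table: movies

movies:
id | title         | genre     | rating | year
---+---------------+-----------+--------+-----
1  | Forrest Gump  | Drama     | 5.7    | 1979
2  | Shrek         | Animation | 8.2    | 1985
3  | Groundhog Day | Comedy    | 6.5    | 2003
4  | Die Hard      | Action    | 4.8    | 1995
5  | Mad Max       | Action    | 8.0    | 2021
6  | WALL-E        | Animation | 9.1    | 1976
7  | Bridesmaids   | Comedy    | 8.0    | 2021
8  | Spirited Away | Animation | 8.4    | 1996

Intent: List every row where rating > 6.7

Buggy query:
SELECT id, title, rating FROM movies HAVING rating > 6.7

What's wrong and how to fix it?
Bug: This is a non-aggregate query (no GROUP BY, no aggregates), so in SQLite the HAVING clause is invalid here; a row-level condition belongs in WHERE

Fix: Use WHERE for row-level filtering

Corrected query:
SELECT id, title, rating FROM movies WHERE rating > 6.7

Result:
id | title         | rating
---+---------------+-------
2  | Shrek         | 8.2   
5  | Mad Max       | 8     
6  | WALL-E        | 9.1   
7  | Bridesmaids   | 8     
8  | Spirited Away | 8.4   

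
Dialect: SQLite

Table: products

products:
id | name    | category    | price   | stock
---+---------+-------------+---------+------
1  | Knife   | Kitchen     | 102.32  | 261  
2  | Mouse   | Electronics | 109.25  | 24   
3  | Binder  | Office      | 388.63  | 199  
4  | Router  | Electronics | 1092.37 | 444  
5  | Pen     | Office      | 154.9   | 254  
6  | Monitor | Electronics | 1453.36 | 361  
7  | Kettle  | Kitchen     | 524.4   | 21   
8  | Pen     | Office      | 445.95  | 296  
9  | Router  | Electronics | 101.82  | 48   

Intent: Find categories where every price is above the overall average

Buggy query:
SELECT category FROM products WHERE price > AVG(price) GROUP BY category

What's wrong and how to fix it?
Bug: AVG() is an aggregate; it can't sit directly in WHERE

Fix: Use a subquery for AVG and a HAVING MIN(...) filter so the condition holds for every row in the group

Corrected query:
SELECT category FROM products GROUP BY category HAVING MIN(price) > (SELECT AVG(price) FROM products)

Result:
(no rows)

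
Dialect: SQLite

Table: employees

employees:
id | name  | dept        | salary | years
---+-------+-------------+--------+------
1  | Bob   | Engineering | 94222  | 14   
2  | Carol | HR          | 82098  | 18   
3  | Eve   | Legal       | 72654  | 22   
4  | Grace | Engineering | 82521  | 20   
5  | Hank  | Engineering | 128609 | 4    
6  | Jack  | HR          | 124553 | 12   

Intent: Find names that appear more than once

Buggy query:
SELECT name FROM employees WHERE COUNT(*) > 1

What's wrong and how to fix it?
Bug: COUNT(*) is an aggregate and cannot be used in WHERE

Fix: GROUP BY name, then filter groups with HAVING COUNT(*) > 1

Corrected query:
SELECT name FROM employees GROUP BY name HAVING COUNT(*) > 1

Result:
(no rows)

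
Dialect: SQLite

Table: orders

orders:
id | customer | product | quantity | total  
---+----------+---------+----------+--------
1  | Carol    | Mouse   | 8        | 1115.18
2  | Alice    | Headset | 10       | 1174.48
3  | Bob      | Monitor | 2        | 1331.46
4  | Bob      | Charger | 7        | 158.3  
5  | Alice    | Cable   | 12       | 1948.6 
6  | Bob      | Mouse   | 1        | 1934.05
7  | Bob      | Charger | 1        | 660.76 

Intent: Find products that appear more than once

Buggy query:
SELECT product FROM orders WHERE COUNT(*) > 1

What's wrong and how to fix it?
Bug: WHERE can't reference COUNT(*); aggregates are computed after WHERE

Fix: Group first, then use HAVING for the count condition

Corrected query:
SELECT product FROM orders GROUP BY product HAVING COUNT(*) > 1

Result:
product
-------
Charger
Mouse  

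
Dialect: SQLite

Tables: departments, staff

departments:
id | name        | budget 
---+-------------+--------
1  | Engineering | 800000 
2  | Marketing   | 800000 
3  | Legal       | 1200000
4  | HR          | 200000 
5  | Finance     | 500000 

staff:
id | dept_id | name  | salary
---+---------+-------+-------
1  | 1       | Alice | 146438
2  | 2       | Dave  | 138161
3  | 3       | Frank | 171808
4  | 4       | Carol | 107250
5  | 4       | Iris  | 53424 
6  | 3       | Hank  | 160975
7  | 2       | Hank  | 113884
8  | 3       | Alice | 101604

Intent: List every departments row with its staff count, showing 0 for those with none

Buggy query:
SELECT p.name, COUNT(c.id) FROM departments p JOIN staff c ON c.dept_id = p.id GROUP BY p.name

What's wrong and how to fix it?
Bug: An inner join excludes parents with zero children

Fix: Switch to LEFT JOIN to retain unmatched parent rows

Corrected query:
SELECT p.name, COUNT(c.id) FROM departments p LEFT JOIN staff c ON c.dept_id = p.id GROUP BY p.name

Result:
name        | COUNT(c.id)
------------+------------
Engineering | 1          
Finance     | 0          
HR          | 2          
Legal       | 3          
Marketing   | 2          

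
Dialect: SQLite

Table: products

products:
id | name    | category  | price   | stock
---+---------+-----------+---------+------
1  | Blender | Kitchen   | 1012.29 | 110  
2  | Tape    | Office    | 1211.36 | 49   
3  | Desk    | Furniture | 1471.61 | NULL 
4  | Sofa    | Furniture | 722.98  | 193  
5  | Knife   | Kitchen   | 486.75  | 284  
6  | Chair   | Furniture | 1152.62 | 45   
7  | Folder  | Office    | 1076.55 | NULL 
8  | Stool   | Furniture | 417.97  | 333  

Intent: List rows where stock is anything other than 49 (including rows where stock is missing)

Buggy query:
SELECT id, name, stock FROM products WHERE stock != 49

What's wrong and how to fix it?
Bug: 'stock != 49' is unknown when stock is NULL, so NULL rows are silently excluded

Fix: Handle NULL separately with IS NULL alongside the inequality

Corrected query:
SELECT id, name, stock FROM products WHERE stock != 49 OR stock IS NULL

Result:
id | name    | stock
---+---------+------
1  | Blender | 110  
3  | Desk    | NULL 
4  | Sofa    | 193  
5  | Knife   | 284  
6  | Chair   | 45   
7  | Folder  | NULL 
8  | Stool   | 333  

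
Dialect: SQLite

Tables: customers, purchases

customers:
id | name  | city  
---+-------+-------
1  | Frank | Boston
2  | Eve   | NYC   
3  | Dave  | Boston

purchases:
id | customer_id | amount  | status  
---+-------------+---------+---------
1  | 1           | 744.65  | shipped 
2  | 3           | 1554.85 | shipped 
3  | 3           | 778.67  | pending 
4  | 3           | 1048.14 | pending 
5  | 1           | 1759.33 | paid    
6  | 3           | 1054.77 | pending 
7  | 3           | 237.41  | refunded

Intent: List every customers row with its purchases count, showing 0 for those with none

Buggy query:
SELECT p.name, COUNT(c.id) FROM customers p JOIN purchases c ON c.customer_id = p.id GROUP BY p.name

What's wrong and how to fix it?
Bug: An inner join excludes parents with zero children

Fix: Switch to LEFT JOIN to retain unmatched parent rows

Corrected query:
SELECT p.name, COUNT(c.id) FROM customers p LEFT JOIN purchases c ON c.customer_id = p.id GROUP BY p.name

Result:
name  | COUNT(c.id)
------+------------
Dave  | 5          
Eve   | 0          
Frank | 2          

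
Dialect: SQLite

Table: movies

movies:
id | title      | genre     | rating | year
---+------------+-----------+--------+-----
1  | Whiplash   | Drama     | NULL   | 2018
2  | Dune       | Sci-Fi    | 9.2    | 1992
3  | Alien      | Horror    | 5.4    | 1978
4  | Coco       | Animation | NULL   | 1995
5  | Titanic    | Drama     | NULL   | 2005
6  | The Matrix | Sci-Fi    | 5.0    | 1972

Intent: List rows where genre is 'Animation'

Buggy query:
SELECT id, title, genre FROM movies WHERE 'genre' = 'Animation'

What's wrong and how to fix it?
Bug: 'genre' in single quotes is a string literal, not the column; the comparison is literal-vs-literal and never true

Fix: Remove the quotes around the column name (or use double quotes for an identifier)

Corrected query:
SELECT id, title, genre FROM movies WHERE genre = 'Animation'

Result:
id | title | genre    
---+-------+----------
4  | Coco  | Animation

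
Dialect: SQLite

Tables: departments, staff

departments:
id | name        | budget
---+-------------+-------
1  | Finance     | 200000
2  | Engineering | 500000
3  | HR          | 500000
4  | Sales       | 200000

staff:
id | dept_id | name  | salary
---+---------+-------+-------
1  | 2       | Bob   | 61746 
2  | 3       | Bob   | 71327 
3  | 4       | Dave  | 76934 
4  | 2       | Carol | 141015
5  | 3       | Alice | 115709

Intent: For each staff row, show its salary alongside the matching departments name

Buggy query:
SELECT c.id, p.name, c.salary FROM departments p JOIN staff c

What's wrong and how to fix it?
Bug: Missing join condition: each staff row is matched to all departments rows instead of just its own

Fix: Add ON c.dept_id = p.id to the JOIN

Corrected query:
SELECT c.id, p.name, c.salary FROM departments p JOIN staff c ON c.dept_id = p.id

Result:
id | name        | salary
---+-------------+-------
1  | Engineering | 61746 
2  | HR          | 71327 
3  | Sales       | 76934 
4  | Engineering | 141015
5  | HR          | 115709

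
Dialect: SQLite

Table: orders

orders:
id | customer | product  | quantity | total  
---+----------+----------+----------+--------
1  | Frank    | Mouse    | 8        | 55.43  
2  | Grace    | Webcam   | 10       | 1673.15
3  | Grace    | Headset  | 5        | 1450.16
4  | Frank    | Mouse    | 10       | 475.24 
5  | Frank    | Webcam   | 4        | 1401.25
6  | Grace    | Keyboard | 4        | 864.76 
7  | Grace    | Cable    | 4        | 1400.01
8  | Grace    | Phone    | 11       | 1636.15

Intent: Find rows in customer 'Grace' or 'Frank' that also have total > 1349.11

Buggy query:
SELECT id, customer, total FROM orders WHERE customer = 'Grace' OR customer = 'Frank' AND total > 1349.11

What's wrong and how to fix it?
Bug: AND binds tighter than OR, so this parses as customer = 'Grace' OR (customer = 'Frank' AND total > 1349.11)

Fix: Group the OR with parentheses (or use IN), then AND the threshold

Corrected query:
SELECT id, customer, total FROM orders WHERE (customer = 'Grace' OR customer = 'Frank') AND total > 1349.11

Result:
id | customer | total  
---+----------+--------
2  | Grace    | 1673.15
3  | Grace    | 1450.16
5  | Frank    | 1401.25
7  | Grace    | 1400.01
8  | Grace    | 1636.15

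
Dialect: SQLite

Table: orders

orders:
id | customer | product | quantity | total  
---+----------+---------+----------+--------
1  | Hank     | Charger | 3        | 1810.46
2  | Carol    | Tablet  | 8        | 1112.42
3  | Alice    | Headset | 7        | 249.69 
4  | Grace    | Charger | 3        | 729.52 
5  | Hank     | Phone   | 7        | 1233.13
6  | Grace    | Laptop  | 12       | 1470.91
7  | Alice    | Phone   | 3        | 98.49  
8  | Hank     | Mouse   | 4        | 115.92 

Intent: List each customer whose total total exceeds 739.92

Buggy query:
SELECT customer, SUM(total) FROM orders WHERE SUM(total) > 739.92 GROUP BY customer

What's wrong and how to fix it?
Bug: WHERE runs before GROUP BY, so aggregates aren't available there

Fix: Move the aggregate condition to a HAVING clause

Corrected query:
SELECT customer, SUM(total) FROM orders GROUP BY customer HAVING SUM(total) > 739.92

Result:
customer | SUM(total)
---------+-----------
Carol    | 1112.42   
Grace    | 2200.43   
Hank     | 3159.51   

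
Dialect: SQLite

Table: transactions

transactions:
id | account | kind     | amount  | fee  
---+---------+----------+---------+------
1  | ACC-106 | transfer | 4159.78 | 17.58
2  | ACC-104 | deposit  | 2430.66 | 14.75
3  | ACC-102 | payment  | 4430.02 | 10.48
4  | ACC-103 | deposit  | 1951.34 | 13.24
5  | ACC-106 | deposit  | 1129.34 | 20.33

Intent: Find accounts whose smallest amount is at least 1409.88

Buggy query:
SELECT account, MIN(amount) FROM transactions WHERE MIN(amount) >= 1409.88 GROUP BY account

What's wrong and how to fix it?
Bug: Aggregates like MIN are computed per group after WHERE runs

Fix: Replace WHERE with HAVING after the GROUP BY

Corrected query:
SELECT account, MIN(amount) FROM transactions GROUP BY account HAVING MIN(amount) >= 1409.88

Result:
account | MIN(amount)
--------+------------
ACC-102 | 4430.02    
ACC-103 | 1951.34    
ACC-104 | 2430.66    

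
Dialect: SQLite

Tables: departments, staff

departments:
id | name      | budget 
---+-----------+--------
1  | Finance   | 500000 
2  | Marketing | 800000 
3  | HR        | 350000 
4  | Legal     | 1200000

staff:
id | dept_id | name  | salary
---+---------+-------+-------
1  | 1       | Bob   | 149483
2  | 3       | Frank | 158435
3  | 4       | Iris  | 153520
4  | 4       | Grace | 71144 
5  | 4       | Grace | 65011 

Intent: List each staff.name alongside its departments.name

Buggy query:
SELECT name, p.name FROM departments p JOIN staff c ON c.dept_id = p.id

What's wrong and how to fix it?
Bug: Both tables have a 'name' column; the unqualified reference is ambiguous

Fix: Prefix ambiguous columns with the table alias

Corrected query:
SELECT c.name, p.name FROM departments p JOIN staff c ON c.dept_id = p.id

Result:
name  | name   
------+--------
Bob   | Finance
Frank | HR     
Iris  | Legal  
Grace | Legal  
Grace | Legal  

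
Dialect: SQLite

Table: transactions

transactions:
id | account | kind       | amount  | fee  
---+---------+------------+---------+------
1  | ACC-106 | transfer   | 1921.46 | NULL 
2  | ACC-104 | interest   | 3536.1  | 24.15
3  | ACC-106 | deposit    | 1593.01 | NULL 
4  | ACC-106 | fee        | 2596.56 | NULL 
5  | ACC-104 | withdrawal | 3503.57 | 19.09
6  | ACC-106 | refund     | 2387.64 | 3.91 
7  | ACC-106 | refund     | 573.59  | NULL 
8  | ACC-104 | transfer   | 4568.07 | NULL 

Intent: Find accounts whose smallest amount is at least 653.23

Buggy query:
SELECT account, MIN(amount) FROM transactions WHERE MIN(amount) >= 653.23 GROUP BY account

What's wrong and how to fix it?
Bug: MIN() in WHERE is a misuse of aggregate

Fix: Use HAVING for the per-group MIN condition

Corrected query:
SELECT account, MIN(amount) FROM transactions GROUP BY account HAVING MIN(amount) >= 653.23

Result:
account | MIN(amount)
--------+------------
ACC-104 | 3503.57    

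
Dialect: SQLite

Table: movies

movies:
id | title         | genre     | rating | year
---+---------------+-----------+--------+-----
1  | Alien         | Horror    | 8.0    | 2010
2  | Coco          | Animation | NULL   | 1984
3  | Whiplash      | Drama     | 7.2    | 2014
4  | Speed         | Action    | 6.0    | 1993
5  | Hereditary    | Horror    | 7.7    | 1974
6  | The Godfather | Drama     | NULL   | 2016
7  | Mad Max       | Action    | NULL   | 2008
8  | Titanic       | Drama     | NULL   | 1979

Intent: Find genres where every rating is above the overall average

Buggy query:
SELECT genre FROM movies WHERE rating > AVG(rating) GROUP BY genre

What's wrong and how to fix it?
Bug: AVG() is an aggregate; it can't sit directly in WHERE

Fix: Compute the overall average in a scalar subquery and compare each group's MIN against it in HAVING

Corrected query:
SELECT genre FROM movies GROUP BY genre HAVING MIN(rating) > (SELECT AVG(rating) FROM movies)

Result:
genre 
------
Horror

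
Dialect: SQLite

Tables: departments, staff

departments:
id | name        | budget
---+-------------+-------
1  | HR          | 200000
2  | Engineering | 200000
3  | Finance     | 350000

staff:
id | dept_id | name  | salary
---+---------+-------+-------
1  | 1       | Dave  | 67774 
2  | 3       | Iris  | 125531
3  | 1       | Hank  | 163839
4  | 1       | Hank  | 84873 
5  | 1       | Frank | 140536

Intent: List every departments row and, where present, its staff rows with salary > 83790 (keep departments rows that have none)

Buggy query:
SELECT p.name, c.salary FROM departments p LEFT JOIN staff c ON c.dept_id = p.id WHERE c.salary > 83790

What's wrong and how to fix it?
Bug: A WHERE condition on the right-hand table after LEFT JOIN drops unmatched parents

Fix: Put 'c.salary > 83790' in the JOIN's ON clause instead of WHERE

Corrected query:
SELECT p.name, c.salary FROM departments p LEFT JOIN staff c ON c.dept_id = p.id AND c.salary > 83790

Result:
name        | salary
------------+-------
HR          | 84873 
HR          | 140536
HR          | 163839
Engineering | NULL  
Finance     | 125531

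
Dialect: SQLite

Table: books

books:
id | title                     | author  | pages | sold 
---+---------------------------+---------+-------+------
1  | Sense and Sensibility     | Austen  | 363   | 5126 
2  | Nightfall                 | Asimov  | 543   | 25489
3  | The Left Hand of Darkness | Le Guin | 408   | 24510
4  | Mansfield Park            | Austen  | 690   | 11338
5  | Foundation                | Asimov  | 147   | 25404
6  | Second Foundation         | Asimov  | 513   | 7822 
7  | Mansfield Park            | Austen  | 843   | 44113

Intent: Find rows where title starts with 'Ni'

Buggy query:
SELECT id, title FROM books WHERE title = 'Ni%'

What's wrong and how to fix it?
Bug: Wildcards only work with LIKE; '=' treats '%' as a literal character

Fix: Use LIKE for wildcard pattern matching

Corrected query:
SELECT id, title FROM books WHERE title LIKE 'Ni%'

Result:
id | title    
---+----------
2  | Nightfall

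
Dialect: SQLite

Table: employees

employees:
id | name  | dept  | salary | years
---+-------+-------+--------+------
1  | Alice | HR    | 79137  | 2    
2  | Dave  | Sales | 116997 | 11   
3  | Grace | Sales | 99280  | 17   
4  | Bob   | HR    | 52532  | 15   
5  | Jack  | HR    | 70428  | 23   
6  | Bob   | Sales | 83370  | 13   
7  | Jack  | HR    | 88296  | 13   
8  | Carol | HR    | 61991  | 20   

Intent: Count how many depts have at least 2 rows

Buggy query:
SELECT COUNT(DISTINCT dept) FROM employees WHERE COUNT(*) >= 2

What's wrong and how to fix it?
Bug: WHERE filters individual rows, not groups, so a group-level COUNT is invalid there

Fix: Use a subquery that GROUPs and filters with HAVING, then count its rows

Corrected query:
SELECT COUNT(*) FROM (SELECT dept FROM employees GROUP BY dept HAVING COUNT(*) >= 2)

Result:
COUNT(*)
--------
2       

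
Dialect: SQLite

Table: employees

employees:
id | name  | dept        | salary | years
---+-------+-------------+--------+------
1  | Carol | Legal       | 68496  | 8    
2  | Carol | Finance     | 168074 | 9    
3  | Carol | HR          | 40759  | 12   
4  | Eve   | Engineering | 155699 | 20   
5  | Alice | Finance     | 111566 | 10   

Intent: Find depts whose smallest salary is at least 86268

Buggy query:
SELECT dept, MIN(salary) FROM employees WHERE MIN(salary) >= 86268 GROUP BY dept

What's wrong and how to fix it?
Bug: MIN() in WHERE is a misuse of aggregate

Fix: Replace WHERE with HAVING after the GROUP BY

Corrected query:
SELECT dept, MIN(salary) FROM employees GROUP BY dept HAVING MIN(salary) >= 86268

Result:
dept        | MIN(salary)
------------+------------
Engineering | 155699     
Finance     | 111566     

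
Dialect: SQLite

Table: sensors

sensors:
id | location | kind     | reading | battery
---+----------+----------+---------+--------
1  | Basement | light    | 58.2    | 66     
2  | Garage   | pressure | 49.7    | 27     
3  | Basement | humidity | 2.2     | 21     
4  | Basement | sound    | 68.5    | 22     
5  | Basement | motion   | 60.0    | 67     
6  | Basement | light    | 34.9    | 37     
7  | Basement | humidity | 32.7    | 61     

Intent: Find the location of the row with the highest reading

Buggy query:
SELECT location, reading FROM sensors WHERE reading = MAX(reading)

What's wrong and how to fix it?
Bug: MAX(reading) is an aggregate and cannot be used directly in WHERE

Fix: Use a subquery: WHERE reading = (SELECT MAX(reading) FROM sensors)

Corrected query:
SELECT location, reading FROM sensors WHERE reading = (SELECT MAX(reading) FROM sensors)

Result:
location | reading
---------+--------
Basement | 68.5   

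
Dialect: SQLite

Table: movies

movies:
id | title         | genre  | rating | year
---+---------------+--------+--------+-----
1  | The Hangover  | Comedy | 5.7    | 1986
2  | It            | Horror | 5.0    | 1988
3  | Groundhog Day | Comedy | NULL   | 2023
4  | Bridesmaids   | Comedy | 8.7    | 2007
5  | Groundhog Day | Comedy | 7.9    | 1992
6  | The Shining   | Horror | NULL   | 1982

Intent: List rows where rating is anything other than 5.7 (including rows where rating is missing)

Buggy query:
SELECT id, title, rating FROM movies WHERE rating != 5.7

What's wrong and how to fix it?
Bug: Inequality against NULL is unknown, not true; rows with NULL are dropped

Fix: Handle NULL separately with IS NULL alongside the inequality

Corrected query:
SELECT id, title, rating FROM movies WHERE rating != 5.7 OR rating IS NULL

Result:
id | title         | rating
---+---------------+-------
2  | It            | 5     
3  | Groundhog Day | NULL  
4  | Bridesmaids   | 8.7   
5  | Groundhog Day | 7.9   
6  | The Shining   | NULL  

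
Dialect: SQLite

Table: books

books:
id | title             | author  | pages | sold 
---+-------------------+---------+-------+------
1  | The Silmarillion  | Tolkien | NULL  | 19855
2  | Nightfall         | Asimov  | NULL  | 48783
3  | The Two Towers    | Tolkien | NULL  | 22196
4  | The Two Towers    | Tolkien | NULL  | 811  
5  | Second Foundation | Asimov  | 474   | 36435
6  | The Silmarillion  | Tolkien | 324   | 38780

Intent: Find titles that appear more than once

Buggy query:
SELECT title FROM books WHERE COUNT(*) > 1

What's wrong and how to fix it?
Bug: COUNT(*) is an aggregate and cannot be used in WHERE

Fix: Group first, then use HAVING for the count condition

Corrected query:
SELECT title FROM books GROUP BY title HAVING COUNT(*) > 1

Result:
title           
----------------
The Silmarillion
The Two Towers  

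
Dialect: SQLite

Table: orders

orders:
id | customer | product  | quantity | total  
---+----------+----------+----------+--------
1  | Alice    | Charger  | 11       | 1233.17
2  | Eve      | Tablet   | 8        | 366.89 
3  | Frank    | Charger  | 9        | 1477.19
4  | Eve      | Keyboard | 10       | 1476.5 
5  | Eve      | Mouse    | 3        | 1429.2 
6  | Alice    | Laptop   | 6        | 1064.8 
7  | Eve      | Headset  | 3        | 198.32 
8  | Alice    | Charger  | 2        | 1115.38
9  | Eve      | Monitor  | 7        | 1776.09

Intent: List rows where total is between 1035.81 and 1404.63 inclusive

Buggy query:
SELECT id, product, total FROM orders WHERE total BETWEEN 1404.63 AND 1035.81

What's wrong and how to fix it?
Bug: BETWEEN expects the lower bound first; with 1404.63 AND 1035.81 the range is empty

Fix: Write BETWEEN 1035.81 AND 1404.63

Corrected query:
SELECT id, product, total FROM orders WHERE total BETWEEN 1035.81 AND 1404.63

Result:
id | product | total  
---+---------+--------
1  | Charger | 1233.17
6  | Laptop  | 1064.8 
8  | Charger | 1115.38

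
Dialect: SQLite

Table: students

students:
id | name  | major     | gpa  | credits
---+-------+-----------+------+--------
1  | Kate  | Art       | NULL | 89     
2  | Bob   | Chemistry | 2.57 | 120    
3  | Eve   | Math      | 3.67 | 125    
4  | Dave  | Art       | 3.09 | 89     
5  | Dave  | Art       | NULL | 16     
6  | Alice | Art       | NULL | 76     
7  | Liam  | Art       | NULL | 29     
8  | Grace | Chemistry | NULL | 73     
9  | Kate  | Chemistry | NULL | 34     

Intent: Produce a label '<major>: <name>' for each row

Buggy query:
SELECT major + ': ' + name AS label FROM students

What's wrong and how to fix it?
Bug: '+' is numeric addition; on text columns SQLite converts them to 0 instead of concatenating

Fix: Use the || operator for string concatenation

Corrected query:
SELECT major || ': ' || name AS label FROM students

Result:
label           
----------------
Art: Kate       
Chemistry: Bob  
Math: Eve       
Art: Dave       
Art: Dave       
Art: Alice      
Art: Liam       
Chemistry: Grace
Chemistry: Kate 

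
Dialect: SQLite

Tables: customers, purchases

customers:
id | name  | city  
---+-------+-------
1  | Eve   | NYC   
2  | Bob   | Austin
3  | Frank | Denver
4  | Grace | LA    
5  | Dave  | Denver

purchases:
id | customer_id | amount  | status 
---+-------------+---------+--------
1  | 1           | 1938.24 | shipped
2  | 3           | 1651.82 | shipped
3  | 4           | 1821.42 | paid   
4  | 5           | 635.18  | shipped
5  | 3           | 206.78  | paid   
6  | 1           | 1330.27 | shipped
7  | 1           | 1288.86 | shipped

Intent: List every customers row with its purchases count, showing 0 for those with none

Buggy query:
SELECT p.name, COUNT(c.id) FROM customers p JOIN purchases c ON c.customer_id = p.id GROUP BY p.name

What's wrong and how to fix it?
Bug: An inner join excludes parents with zero children

Fix: Use LEFT JOIN so parents without children still appear (COUNT(c.id) gives 0)

Corrected query:
SELECT p.name, COUNT(c.id) FROM customers p LEFT JOIN purchases c ON c.customer_id = p.id GROUP BY p.name

Result:
name  | COUNT(c.id)
------+------------
Bob   | 0          
Dave  | 1          
Eve   | 3          
Frank | 2          
Grace | 1          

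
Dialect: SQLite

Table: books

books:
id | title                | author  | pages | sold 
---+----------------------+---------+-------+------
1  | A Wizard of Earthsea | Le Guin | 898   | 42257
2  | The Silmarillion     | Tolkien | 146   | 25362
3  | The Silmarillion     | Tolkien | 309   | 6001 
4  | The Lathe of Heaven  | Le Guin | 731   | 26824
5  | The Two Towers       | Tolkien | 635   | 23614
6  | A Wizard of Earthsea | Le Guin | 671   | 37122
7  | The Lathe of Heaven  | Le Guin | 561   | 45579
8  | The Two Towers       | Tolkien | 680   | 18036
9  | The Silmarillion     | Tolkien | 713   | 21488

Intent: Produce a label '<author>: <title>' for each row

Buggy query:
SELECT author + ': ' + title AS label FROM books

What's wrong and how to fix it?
Bug: '+' is numeric addition; on text columns SQLite converts them to 0 instead of concatenating

Fix: Replace + with || to concatenate text

Corrected query:
SELECT author || ': ' || title AS label FROM books

Result:
label                        
-----------------------------
Le Guin: A Wizard of Earthsea
Tolkien: The Silmarillion    
Tolkien: The Silmarillion    
Le Guin: The Lathe of Heaven 
Tolkien: The Two Towers      
Le Guin: A Wizard of Earthsea
Le Guin: The Lathe of Heaven 
Tolkien: The Two Towers      
Tolkien: The Silmarillion    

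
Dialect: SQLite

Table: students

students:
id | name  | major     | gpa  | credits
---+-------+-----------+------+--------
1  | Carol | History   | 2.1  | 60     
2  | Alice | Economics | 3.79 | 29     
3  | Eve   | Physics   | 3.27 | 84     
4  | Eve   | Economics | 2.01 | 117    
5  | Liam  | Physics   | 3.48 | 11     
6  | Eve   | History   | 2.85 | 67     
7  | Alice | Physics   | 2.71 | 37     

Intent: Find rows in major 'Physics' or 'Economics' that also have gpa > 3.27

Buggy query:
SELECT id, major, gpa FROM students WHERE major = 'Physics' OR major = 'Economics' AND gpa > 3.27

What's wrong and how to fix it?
Bug: Without parentheses, AND is evaluated before OR, so the gpa filter only applies to the 'Economics' branch

Fix: Add parentheses around the OR so the AND applies to both alternatives

Corrected query:
SELECT id, major, gpa FROM students WHERE (major = 'Physics' OR major = 'Economics') AND gpa > 3.27

Result:
id | major     | gpa 
---+-----------+-----
2  | Economics | 3.79
5  | Physics   | 3.48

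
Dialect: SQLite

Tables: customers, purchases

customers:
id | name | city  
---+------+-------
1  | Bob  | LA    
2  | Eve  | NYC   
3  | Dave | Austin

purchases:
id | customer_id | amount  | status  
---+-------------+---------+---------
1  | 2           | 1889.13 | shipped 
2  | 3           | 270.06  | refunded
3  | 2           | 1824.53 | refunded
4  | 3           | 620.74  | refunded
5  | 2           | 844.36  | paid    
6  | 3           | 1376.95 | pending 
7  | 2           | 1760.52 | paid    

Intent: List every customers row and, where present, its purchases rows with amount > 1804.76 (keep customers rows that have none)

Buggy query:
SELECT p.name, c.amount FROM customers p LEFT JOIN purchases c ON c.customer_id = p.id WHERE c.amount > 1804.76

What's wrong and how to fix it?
Bug: Filtering c.amount in WHERE discards the NULL rows produced by LEFT JOIN, turning it into an inner join

Fix: Put 'c.amount > 1804.76' in the JOIN's ON clause instead of WHERE

Corrected query:
SELECT p.name, c.amount FROM customers p LEFT JOIN purchases c ON c.customer_id = p.id AND c.amount > 1804.76

Result:
name | amount 
-----+--------
Bob  | NULL   
Eve  | 1824.53
Eve  | 1889.13
Dave | NULL   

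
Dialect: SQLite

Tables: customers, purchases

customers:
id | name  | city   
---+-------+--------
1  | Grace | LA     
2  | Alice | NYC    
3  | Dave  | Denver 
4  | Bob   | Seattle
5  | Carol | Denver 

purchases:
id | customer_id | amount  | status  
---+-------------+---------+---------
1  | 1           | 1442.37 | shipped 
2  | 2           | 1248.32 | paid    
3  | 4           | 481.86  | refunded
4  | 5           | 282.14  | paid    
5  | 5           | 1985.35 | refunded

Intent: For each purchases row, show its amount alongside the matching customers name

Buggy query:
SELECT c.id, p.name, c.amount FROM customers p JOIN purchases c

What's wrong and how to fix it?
Bug: Missing join condition: each purchases row is matched to all customers rows instead of just its own

Fix: Add ON c.customer_id = p.id to the JOIN

Corrected query:
SELECT c.id, p.name, c.amount FROM customers p JOIN purchases c ON c.customer_id = p.id

Result:
id | name  | amount 
---+-------+--------
1  | Grace | 1442.37
2  | Alice | 1248.32
3  | Bob   | 481.86 
4  | Carol | 282.14 
5  | Carol | 1985.35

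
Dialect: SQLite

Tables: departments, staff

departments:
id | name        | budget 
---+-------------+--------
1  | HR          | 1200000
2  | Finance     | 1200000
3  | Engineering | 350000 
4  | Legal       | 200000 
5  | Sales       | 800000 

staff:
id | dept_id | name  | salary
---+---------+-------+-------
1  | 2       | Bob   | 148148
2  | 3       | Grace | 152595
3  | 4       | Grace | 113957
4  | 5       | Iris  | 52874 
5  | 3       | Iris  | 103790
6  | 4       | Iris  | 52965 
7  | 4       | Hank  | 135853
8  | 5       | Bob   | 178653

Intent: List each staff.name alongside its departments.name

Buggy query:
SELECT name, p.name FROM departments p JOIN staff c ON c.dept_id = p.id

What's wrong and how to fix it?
Bug: Both tables have a 'name' column; the unqualified reference is ambiguous

Fix: Prefix ambiguous columns with the table alias

Corrected query:
SELECT c.name, p.name FROM departments p JOIN staff c ON c.dept_id = p.id

Result:
name  | name       
------+------------
Bob   | Finance    
Grace | Engineering
Grace | Legal      
Iris  | Sales      
Iris  | Engineering
Iris  | Legal      
Hank  | Legal      
Bob   | Sales      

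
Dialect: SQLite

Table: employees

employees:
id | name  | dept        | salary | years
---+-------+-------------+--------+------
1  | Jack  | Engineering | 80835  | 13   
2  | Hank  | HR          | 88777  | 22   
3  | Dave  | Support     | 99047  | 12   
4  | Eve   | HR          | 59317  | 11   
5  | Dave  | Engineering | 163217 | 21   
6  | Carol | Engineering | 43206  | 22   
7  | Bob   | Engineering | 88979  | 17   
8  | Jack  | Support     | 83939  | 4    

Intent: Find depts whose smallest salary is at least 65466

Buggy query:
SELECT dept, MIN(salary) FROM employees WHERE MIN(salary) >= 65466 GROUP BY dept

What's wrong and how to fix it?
Bug: Aggregates like MIN are computed per group after WHERE runs

Fix: Use HAVING for the per-group MIN condition

Corrected query:
SELECT dept, MIN(salary) FROM employees GROUP BY dept HAVING MIN(salary) >= 65466

Result:
dept    | MIN(salary)
--------+------------
Support | 83939      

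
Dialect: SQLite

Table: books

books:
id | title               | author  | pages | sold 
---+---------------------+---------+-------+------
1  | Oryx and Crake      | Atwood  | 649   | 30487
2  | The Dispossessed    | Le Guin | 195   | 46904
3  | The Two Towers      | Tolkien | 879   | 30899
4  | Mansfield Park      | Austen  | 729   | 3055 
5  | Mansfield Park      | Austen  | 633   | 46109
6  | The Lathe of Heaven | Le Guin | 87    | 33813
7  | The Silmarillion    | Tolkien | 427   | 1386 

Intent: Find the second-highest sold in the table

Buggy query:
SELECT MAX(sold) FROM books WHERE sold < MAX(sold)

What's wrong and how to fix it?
Bug: MAX(sold) on the right of the comparison is an aggregate-in-WHERE error

Fix: Compute the overall MAX in a subquery, then take MAX of rows below it

Corrected query:
SELECT MAX(sold) FROM books WHERE sold < (SELECT MAX(sold) FROM books)

Result:
MAX(sold)
---------
46109    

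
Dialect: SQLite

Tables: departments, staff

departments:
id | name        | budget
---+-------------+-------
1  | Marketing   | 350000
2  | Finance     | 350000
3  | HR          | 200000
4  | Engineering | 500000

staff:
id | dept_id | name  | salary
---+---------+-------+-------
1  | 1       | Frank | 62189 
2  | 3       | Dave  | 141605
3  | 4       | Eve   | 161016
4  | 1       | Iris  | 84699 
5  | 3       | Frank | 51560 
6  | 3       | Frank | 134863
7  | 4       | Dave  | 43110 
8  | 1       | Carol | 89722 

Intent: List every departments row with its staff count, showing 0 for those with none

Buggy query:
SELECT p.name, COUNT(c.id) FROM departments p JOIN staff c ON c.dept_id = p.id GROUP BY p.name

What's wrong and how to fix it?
Bug: An inner join excludes parents with zero children

Fix: Use LEFT JOIN so parents without children still appear (COUNT(c.id) gives 0)

Corrected query:
SELECT p.name, COUNT(c.id) FROM departments p LEFT JOIN staff c ON c.dept_id = p.id GROUP BY p.name

Result:
name        | COUNT(c.id)
------------+------------
Engineering | 2          
Finance     | 0          
HR          | 3          
Marketing   | 3          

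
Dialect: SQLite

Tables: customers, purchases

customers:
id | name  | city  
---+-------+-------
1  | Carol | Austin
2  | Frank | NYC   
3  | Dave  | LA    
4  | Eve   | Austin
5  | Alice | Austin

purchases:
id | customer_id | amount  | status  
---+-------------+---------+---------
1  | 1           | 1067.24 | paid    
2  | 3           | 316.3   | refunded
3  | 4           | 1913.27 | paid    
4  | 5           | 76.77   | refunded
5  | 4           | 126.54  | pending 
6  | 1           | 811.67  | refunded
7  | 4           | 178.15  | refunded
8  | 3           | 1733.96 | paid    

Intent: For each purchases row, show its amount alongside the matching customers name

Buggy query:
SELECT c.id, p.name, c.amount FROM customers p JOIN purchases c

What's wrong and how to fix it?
Bug: JOIN with no ON clause produces a cartesian product; every purchases row pairs with every customers row

Fix: Add ON c.customer_id = p.id to the JOIN

Corrected query:
SELECT c.id, p.name, c.amount FROM customers p JOIN purchases c ON c.customer_id = p.id

Result:
id | name  | amount 
---+-------+--------
1  | Carol | 1067.24
2  | Dave  | 316.3  
3  | Eve   | 1913.27
4  | Alice | 76.77  
5  | Eve   | 126.54 
6  | Carol | 811.67 
7  | Eve   | 178.15 
8  | Dave  | 1733.96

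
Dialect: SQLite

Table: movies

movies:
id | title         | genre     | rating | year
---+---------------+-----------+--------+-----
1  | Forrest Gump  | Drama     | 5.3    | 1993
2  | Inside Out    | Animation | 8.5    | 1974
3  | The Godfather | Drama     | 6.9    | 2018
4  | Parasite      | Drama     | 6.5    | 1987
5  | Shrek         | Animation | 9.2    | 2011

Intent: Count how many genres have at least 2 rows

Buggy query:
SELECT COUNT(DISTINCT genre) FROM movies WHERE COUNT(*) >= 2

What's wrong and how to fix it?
Bug: COUNT(*) cannot appear in WHERE; the per-group count doesn't exist yet

Fix: Use a subquery that GROUPs and filters with HAVING, then count its rows

Corrected query:
SELECT COUNT(*) FROM (SELECT genre FROM movies GROUP BY genre HAVING COUNT(*) >= 2)

Result:
COUNT(*)
--------
2       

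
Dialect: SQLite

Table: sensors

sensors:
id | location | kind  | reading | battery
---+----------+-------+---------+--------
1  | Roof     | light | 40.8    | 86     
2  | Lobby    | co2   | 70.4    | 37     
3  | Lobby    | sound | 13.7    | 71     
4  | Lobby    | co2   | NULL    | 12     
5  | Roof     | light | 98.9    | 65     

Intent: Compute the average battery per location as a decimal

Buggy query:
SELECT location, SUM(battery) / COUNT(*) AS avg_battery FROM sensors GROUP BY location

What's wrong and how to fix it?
Bug: SUM(battery) and COUNT(*) are both integers; the division truncates the fractional part

Fix: Cast one side to REAL so the division keeps the fractional part

Corrected query:
SELECT location, SUM(battery) * 1.0 / COUNT(*) AS avg_battery FROM sensors GROUP BY location

Result:
location | avg_battery
---------+------------
Lobby    | 40         
Roof     | 75.5       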